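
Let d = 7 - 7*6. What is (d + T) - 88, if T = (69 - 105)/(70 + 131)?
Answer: -8253/67 ≈ -123.18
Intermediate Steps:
d = -35 (d = 7 - 42 = -35)
T = -12/67 (T = -36/201 = -36*1/201 = -12/67 ≈ -0.17910)
(d + T) - 88 = (-35 - 12/67) - 88 = -2357/67 - 88 = -8253/67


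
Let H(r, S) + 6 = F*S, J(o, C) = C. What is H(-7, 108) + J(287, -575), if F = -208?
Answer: -23045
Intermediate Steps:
H(r, S) = -6 - 208*S
H(-7, 108) + J(287, -575) = (-6 - 208*108) - 575 = (-6 - 22464) - 575 = -22470 - 575 = -23045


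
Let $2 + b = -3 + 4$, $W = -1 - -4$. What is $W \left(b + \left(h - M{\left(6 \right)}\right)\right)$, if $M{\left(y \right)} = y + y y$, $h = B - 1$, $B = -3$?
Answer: $-141$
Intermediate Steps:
$W = 3$ ($W = -1 + 4 = 3$)
$h = -4$ ($h = -3 - 1 = -4$)
$M{\left(y \right)} = y + y^{2}$
$b = -1$ ($b = -2 + \left(-3 + 4\right) = -2 + 1 = -1$)
$W \left(b + \left(h - M{\left(6 \right)}\right)\right) = 3 \left(-1 - \left(4 + 6 \left(1 + 6\right)\right)\right) = 3 \left(-1 - \left(4 + 6 \cdot 7\right)\right) = 3 \left(-1 - 46\right) = 3 \left(-47\right) = -141$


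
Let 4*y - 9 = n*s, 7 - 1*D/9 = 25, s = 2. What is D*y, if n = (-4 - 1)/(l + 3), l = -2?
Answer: 81/2 ≈ 40.500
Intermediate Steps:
n = -5 (n = (-4 - 1)/(-2 + 3) = -5/1 = -5*1 = -5)
D = -162 (D = 63 - 9*25 = 63 - 225 = -162)
y = -1/4 (y = 9/4 + (-5*2)/4 = 9/4 + (1/4)*(-10) = 9/4 - 5/2 = -1/4 ≈ -0.25000)
D*y = -162*(-1/4) = 81/2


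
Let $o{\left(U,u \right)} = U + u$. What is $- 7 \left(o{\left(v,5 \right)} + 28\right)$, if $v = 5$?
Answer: $-266$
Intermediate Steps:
$- 7 \left(o{\left(v,5 \right)} + 28\right) = - 7 \left(\left(5 + 5\right) + 28\right) = - 7 \left(10 + 28\right) = \left(-7\right) 38 = -266$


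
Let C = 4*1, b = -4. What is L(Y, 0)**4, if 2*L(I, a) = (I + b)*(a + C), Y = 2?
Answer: 256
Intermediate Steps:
C = 4
L(I, a) = (-4 + I)*(4 + a)/2 (L(I, a) = ((I - 4)*(a + 4))/2 = ((-4 + I)*(4 + a))/2 = (-4 + I)*(4 + a)/2)
L(Y, 0)**4 = (-8 - 2*0 + 2*2 + (1/2)*2*0)**4 = (-8 + 0 + 4 + 0)**4 = (-4)**4 = 256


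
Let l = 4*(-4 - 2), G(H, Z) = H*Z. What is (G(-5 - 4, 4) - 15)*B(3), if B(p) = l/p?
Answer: 408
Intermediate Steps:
l = -24 (l = 4*(-6) = -24)
B(p) = -24/p
(G(-5 - 4, 4) - 15)*B(3) = ((-5 - 4)*4 - 15)*(-24/3) = (-9*4 - 15)*(-24*⅓) = (-36 - 15)*(-8) = -51*(-8) = 408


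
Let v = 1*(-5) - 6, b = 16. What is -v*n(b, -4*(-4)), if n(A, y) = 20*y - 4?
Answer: 3476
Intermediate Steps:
n(A, y) = -4 + 20*y
v = -11 (v = -5 - 6 = -11)
-v*n(b, -4*(-4)) = -(-11)*(-4 + 20*(-4*(-4))) = -(-11)*(-4 + 20*16) = -(-11)*(-4 + 320) = -(-11)*316 = -1*(-3476) = 3476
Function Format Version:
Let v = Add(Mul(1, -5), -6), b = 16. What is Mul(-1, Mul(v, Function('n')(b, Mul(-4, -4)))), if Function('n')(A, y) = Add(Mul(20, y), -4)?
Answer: 3476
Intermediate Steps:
Function('n')(A, y) = Add(-4, Mul(20, y))
v = -11 (v = Add(-5, -6) = -11)
Mul(-1, Mul(v, Function('n')(b, Mul(-4, -4)))) = Mul(-1, Mul(-11, Add(-4, Mul(20, Mul(-4, -4))))) = Mul(-1, Mul(-11, Add(-4, Mul(20, 16)))) = Mul(-1, Mul(-11, Add(-4, 320))) = Mul(-1, Mul(-11, 316)) = Mul(-1, -3476) = 3476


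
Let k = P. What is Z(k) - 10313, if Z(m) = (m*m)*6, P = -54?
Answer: 7183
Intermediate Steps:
k = -54
Z(m) = 6*m² (Z(m) = m²*6 = 6*m²)
Z(k) - 10313 = 6*(-54)² - 10313 = 6*2916 - 10313 = 17496 - 10313 = 7183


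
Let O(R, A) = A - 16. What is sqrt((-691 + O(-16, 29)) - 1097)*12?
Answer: 60*I*sqrt(71) ≈ 505.57*I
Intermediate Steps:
O(R, A) = -16 + A
sqrt((-691 + O(-16, 29)) - 1097)*12 = sqrt((-691 + (-16 + 29)) - 1097)*12 = sqrt((-691 + 13) - 1097)*12 = sqrt(-678 - 1097)*12 = sqrt(-1775)*12 = (5*I*sqrt(71))*12 = 60*I*sqrt(71)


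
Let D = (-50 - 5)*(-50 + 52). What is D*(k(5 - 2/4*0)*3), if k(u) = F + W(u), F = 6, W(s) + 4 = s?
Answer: -2310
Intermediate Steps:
W(s) = -4 + s
k(u) = 2 + u (k(u) = 6 + (-4 + u) = 2 + u)
D = -110 (D = -55*2 = -110)
D*(k(5 - 2/4*0)*3) = -110*(2 + (5 - 2/4*0))*3 = -110*(2 + (5 - 2*¼*0))*3 = -110*(2 + (5 - ½*0))*3 = -110*(2 + (5 + 0))*3 = -110*(2 + 5)*3 = -770*3 = -110*21 = -2310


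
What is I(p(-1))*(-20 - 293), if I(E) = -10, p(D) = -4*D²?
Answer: 3130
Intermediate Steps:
I(p(-1))*(-20 - 293) = -10*(-20 - 293) = -10*(-313) = 3130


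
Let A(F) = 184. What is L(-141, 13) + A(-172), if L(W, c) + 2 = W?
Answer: 41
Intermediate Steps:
L(W, c) = -2 + W
L(-141, 13) + A(-172) = (-2 - 141) + 184 = -143 + 184 = 41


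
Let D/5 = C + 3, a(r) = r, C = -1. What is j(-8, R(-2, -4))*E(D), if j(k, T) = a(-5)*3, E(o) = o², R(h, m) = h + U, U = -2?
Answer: -1500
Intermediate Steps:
D = 10 (D = 5*(-1 + 3) = 5*2 = 10)
R(h, m) = -2 + h (R(h, m) = h - 2 = -2 + h)
j(k, T) = -15 (j(k, T) = -5*3 = -15)
j(-8, R(-2, -4))*E(D) = -15*10² = -15*100 = -1500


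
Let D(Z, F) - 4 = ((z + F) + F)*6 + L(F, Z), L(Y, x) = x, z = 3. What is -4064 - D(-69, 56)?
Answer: -4689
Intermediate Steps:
D(Z, F) = 22 + Z + 12*F (D(Z, F) = 4 + (((3 + F) + F)*6 + Z) = 4 + ((3 + 2*F)*6 + Z) = 4 + ((18 + 12*F) + Z) = 4 + (18 + Z + 12*F) = 22 + Z + 12*F)
-4064 - D(-69, 56) = -4064 - (22 - 69 + 12*56) = -4064 - (22 - 69 + 672) = -4064 - 1*625 = -4064 - 625 = -4689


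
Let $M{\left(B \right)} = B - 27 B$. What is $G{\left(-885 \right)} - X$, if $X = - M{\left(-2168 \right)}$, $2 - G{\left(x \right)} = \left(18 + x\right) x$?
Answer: $-710925$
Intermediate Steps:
$G{\left(x \right)} = 2 - x \left(18 + x\right)$ ($G{\left(x \right)} = 2 - \left(18 + x\right) x = 2 - x \left(18 + x\right)$)
$M{\left(B \right)} = - 26 B$
$X = -56368$ ($X = - \left(-26\right) \left(-2168\right) = \left(-1\right) 56368 = -56368$)
$G{\left(-885 \right)} - X = \left(2 - \left(-885\right)^{2} - -15930\right) - -56368 = \left(2 - 783225 + 15930\right) + 56368 = -767293 + 56368 = -710925$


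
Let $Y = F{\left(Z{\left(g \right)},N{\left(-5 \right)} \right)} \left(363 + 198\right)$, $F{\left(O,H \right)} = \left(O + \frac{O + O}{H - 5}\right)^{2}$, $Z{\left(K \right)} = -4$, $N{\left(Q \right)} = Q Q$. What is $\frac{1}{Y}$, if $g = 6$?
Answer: $\frac{25}{271524} \approx 9.2073 \cdot 10^{-5}$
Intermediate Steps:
$N{\left(Q \right)} = Q^{2}$
$F{\left(O,H \right)} = \left(O + \frac{2 O}{-5 + H}\right)^{2}$
$Y = \frac{271524}{25}$ ($Y = \frac{\left(-4\right)^{2} \left(-3 + \left(-5\right)^{2}\right)^{2}}{\left(-5 + \left(-5\right)^{2}\right)^{2}} \left(363 + 198\right) = \frac{16 \left(-3 + 25\right)^{2}}{\left(-5 + 25\right)^{2}} \cdot 561 = \frac{16 \cdot 22^{2}}{400} \cdot 561 = 16 \cdot \frac{1}{400} \cdot 484 \cdot 561 = \frac{484}{25} \cdot 561 = \frac{271524}{25} \approx 10861.0$)
$\frac{1}{Y} = \frac{1}{\frac{271524}{25}} = \frac{25}{271524}$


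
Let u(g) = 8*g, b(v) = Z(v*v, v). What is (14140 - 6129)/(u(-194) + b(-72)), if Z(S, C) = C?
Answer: -8011/1624 ≈ -4.9329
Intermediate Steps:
b(v) = v
(14140 - 6129)/(u(-194) + b(-72)) = (14140 - 6129)/(8*(-194) - 72) = 8011/(-1552 - 72) = 8011/(-1624) = 8011*(-1/1624) = -8011/1624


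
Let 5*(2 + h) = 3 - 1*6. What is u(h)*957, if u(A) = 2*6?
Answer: 11484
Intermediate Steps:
h = -13/5 (h = -2 + (3 - 1*6)/5 = -2 + (3 - 6)/5 = -2 + (⅕)*(-3) = -2 - ⅗ = -13/5 ≈ -2.6000)
u(A) = 12
u(h)*957 = 12*957 = 11484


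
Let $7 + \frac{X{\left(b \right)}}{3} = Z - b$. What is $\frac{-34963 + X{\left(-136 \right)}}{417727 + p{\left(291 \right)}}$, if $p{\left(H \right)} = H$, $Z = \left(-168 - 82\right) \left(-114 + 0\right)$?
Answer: $\frac{25462}{209009} \approx 0.12182$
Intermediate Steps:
$Z = 28500$ ($Z = \left(-250\right) \left(-114\right) = 28500$)
$X{\left(b \right)} = 85479 - 3 b$ ($X{\left(b \right)} = -21 + 3 \left(28500 - b\right) = -21 - \left(-85500 + 3 b\right) = 85479 - 3 b$)
$\frac{-34963 + X{\left(-136 \right)}}{417727 + p{\left(291 \right)}} = \frac{-34963 + \left(85479 - -408\right)}{417727 + 291} = \frac{-34963 + \left(85479 + 408\right)}{418018} = \left(-34963 + 85887\right) \frac{1}{418018} = 50924 \cdot \frac{1}{418018} = \frac{25462}{209009}$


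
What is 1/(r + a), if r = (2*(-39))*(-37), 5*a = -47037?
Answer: -5/32607 ≈ -0.00015334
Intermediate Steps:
a = -47037/5 (a = (⅕)*(-47037) = -47037/5 ≈ -9407.4)
r = 2886 (r = -78*(-37) = 2886)
1/(r + a) = 1/(2886 - 47037/5) = 1/(-32607/5) = -5/32607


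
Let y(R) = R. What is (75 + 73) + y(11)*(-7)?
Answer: 71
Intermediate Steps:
(75 + 73) + y(11)*(-7) = (75 + 73) + 11*(-7) = 148 - 77 = 71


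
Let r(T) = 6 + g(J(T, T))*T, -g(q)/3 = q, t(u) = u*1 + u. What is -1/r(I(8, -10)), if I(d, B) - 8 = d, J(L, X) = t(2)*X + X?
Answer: 1/3834 ≈ 0.00026082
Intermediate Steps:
t(u) = 2*u (t(u) = u + u = 2*u)
J(L, X) = 5*X (J(L, X) = (2*2)*X + X = 4*X + X = 5*X)
g(q) = -3*q
I(d, B) = 8 + d
r(T) = 6 - 15*T² (r(T) = 6 + (-15*T)*T = 6 - 15*T²)
-1/r(I(8, -10)) = -1/(6 - 15*(8 + 8)²) = -1/(6 - 15*16²) = -1/(6 - 15*256) = -1/(6 - 3840) = -1/(-3834) = -1*(-1/3834) = 1/3834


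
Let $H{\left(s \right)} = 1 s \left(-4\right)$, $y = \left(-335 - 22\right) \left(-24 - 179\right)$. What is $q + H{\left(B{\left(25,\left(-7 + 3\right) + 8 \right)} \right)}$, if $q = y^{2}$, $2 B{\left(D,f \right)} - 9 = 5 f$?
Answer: $5252045783$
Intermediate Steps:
$y = 72471$ ($y = \left(-357\right) \left(-203\right) = 72471$)
$B{\left(D,f \right)} = \frac{9}{2} + \frac{5 f}{2}$
$q = 5252045841$ ($q = 72471^{2} = 5252045841$)
$H{\left(s \right)} = - 4 s$ ($H{\left(s \right)} = s \left(-4\right) = - 4 s$)
$q + H{\left(B{\left(25,\left(-7 + 3\right) + 8 \right)} \right)} = 5252045841 - 4 \left(\frac{9}{2} + \frac{5 \left(\left(-7 + 3\right) + 8\right)}{2}\right) = 5252045841 - 4 \left(\frac{9}{2} + \frac{5 \left(-4 + 8\right)}{2}\right) = 5252045841 - 4 \left(\frac{9}{2} + \frac{5}{2} \cdot 4\right) = 5252045841 - 4 \left(\frac{9}{2} + 10\right) = 5252045841 - 58 = 5252045783$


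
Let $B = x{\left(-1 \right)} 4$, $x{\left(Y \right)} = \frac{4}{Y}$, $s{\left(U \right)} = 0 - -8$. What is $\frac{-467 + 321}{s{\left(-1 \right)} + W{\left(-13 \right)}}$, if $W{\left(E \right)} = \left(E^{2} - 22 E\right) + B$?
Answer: $- \frac{146}{447} \approx -0.32662$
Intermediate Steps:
$s{\left(U \right)} = 8$ ($s{\left(U \right)} = 0 + 8 = 8$)
$B = -16$ ($B = \frac{4}{-1} \cdot 4 = 4 \left(-1\right) 4 = \left(-4\right) 4 = -16$)
$W{\left(E \right)} = -16 + E^{2} - 22 E$ ($W{\left(E \right)} = \left(E^{2} - 22 E\right) - 16 = -16 + E^{2} - 22 E$)
$\frac{-467 + 321}{s{\left(-1 \right)} + W{\left(-13 \right)}} = \frac{-467 + 321}{8 - \left(-270 - 169\right)} = - \frac{146}{8 + \left(-16 + 169 + 286\right)} = - \frac{146}{8 + 439} = - \frac{146}{447}$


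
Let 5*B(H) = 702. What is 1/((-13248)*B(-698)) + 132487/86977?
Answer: 1232141383867/808894449792 ≈ 1.5232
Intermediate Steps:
B(H) = 702/5 (B(H) = (⅕)*702 = 702/5)
1/((-13248)*B(-698)) + 132487/86977 = 1/((-13248)*(702/5)) + 132487/86977 = -1/13248*5/702 + 132487*(1/86977) = -5/9300096 + 132487/86977 = 1232141383867/808894449792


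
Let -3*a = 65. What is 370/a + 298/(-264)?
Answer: -31241/1716 ≈ -18.206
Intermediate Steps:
a = -65/3 (a = -1/3*65 = -65/3 ≈ -21.667)
370/a + 298/(-264) = 370/(-65/3) + 298/(-264) = 370*(-3/65) + 298*(-1/264) = -222/13 - 149/132 = -31241/1716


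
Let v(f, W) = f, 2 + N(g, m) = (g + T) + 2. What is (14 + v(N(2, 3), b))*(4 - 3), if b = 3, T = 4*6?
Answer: 40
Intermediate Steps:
T = 24
N(g, m) = 24 + g (N(g, m) = -2 + ((g + 24) + 2) = -2 + ((24 + g) + 2) = -2 + (26 + g) = 24 + g)
(14 + v(N(2, 3), b))*(4 - 3) = (14 + (24 + 2))*(4 - 3) = (14 + 26)*1 = 40*1 = 40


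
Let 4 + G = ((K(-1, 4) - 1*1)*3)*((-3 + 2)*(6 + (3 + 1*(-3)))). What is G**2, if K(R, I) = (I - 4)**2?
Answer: 196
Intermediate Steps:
K(R, I) = (-4 + I)**2
G = 14 (G = -4 + (((-4 + 4)**2 - 1*1)*3)*((-3 + 2)*(6 + (3 + 1*(-3)))) = -4 + ((0**2 - 1)*3)*(-(6 + (3 - 3))) = -4 + ((0 - 1)*3)*(-(6 + 0)) = -4 + (-1*3)*(-1*6) = -4 - 3*(-6) = -4 + 18 = 14)
G**2 = 14**2 = 196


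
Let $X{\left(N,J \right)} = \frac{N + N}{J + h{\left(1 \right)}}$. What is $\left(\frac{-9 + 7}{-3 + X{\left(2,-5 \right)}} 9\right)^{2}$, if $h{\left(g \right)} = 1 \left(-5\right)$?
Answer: $\frac{8100}{289} \approx 28.028$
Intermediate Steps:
$h{\left(g \right)} = -5$
$X{\left(N,J \right)} = \frac{2 N}{-5 + J}$ ($X{\left(N,J \right)} = \frac{N + N}{J - 5} = \frac{2 N}{-5 + J}$)
$\left(\frac{-9 + 7}{-3 + X{\left(2,-5 \right)}} 9\right)^{2} = \left(\frac{-9 + 7}{-3 + 2 \cdot 2 \frac{1}{-5 - 5}} \cdot 9\right)^{2} = \left(- \frac{2}{-3 + 2 \cdot 2 \frac{1}{-10}} \cdot 9\right)^{2} = \left(- \frac{2}{-3 + 2 \cdot 2 \left(- \frac{1}{10}\right)} 9\right)^{2} = \left(- \frac{2}{-3 - \frac{2}{5}} \cdot 9\right)^{2} = \left(- \frac{2}{- \frac{17}{5}} \cdot 9\right)^{2} = \left(\left(-2\right) \left(- \frac{5}{17}\right) 9\right)^{2} = \left(\frac{10}{17} \cdot 9\right)^{2} = \left(\frac{90}{17}\right)^{2} = \frac{8100}{289}$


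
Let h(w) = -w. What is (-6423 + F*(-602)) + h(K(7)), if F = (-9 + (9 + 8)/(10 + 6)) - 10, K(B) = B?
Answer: 34947/8 ≈ 4368.4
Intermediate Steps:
F = -287/16 (F = (-9 + 17/16) - 10 = -127/16 - 10 = -287/16 ≈ -17.938)
(-6423 + F*(-602)) + h(K(7)) = (-6423 - 287/16*(-602)) - 1*7 = (-6423 + 86387/8) - 7 = 35003/8 - 7 = 34947/8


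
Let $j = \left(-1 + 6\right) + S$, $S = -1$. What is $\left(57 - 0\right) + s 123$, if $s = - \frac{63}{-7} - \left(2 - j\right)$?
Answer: $1410$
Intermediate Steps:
$j = 4$ ($j = \left(-1 + 6\right) - 1 = 5 - 1 = 4$)
$s = 11$ ($s = - \frac{63}{-7} - \left(2 - 4\right) = \left(-63\right) \left(- \frac{1}{7}\right) - \left(2 - 4\right) = 9 - -2 = 9 + 2 = 11$)
$\left(57 - 0\right) + s 123 = \left(57 - 0\right) + 11 \cdot 123 = \left(57 + 0\right) + 1353 = 57 + 1353 = 1410$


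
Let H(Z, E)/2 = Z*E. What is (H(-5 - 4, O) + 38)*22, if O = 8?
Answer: -2332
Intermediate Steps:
H(Z, E) = 2*E*Z (H(Z, E) = 2*(Z*E) = 2*(E*Z) = 2*E*Z)
(H(-5 - 4, O) + 38)*22 = (2*8*(-5 - 4) + 38)*22 = (2*8*(-9) + 38)*22 = (-144 + 38)*22 = -106*22 = -2332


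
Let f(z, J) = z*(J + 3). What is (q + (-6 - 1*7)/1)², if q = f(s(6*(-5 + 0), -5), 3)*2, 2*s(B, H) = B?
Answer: 37249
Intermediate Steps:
s(B, H) = B/2
f(z, J) = z*(3 + J)
q = -180 (q = (((6*(-5 + 0))/2)*(3 + 3))*2 = (((6*(-5))/2)*6)*2 = (((½)*(-30))*6)*2 = -15*6*2 = -90*2 = -180)
(q + (-6 - 1*7)/1)² = (-180 + (-6 - 1*7)/1)² = (-180 + (-6 - 7)*1)² = (-180 - 13*1)² = (-180 - 13)² = (-193)² = 37249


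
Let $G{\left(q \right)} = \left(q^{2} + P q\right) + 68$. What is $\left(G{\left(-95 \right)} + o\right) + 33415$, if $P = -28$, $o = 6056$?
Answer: $51224$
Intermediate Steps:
$G{\left(q \right)} = 68 + q^{2} - 28 q$ ($G{\left(q \right)} = \left(q^{2} - 28 q\right) + 68 = 68 + q^{2} - 28 q$)
$\left(G{\left(-95 \right)} + o\right) + 33415 = \left(\left(68 + \left(-95\right)^{2} - -2660\right) + 6056\right) + 33415 = \left(\left(68 + 9025 + 2660\right) + 6056\right) + 33415 = \left(11753 + 6056\right) + 33415 = 17809 + 33415 = 51224$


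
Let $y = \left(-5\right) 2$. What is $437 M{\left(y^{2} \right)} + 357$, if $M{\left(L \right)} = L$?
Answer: $44057$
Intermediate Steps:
$y = -10$
$437 M{\left(y^{2} \right)} + 357 = 437 \left(-10\right)^{2} + 357 = 437 \cdot 100 + 357 = 43700 + 357 = 44057$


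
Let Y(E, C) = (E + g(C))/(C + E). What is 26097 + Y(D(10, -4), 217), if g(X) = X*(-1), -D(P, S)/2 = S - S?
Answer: 26096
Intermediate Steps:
D(P, S) = 0 (D(P, S) = -2*(S - S) = -2*0 = 0)
g(X) = -X
Y(E, C) = (E - C)/(C + E)
26097 + Y(D(10, -4), 217) = 26097 + (0 - 1*217)/(217 + 0) = 26097 + (0 - 217)/217 = 26097 + (1/217)*(-217) = 26097 - 1 = 26096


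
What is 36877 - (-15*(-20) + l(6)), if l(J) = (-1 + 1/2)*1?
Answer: 73155/2 ≈ 36578.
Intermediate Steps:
l(J) = -1/2 (l(J) = (-1 + 1/2)*1 = -1/2*1 = -1/2)
36877 - (-15*(-20) + l(6)) = 36877 - (-15*(-20) - 1/2) = 36877 - (300 - 1/2) = 36877 - 1*599/2 = 36877 - 599/2 = 73155/2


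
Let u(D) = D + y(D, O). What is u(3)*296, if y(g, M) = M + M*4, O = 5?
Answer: 8288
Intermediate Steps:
y(g, M) = 5*M (y(g, M) = M + 4*M = 5*M)
u(D) = 25 + D (u(D) = D + 5*5 = D + 25 = 25 + D)
u(3)*296 = (25 + 3)*296 = 28*296 = 8288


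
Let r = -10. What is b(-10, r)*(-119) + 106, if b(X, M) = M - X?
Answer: 106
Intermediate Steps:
b(-10, r)*(-119) + 106 = (-10 - 1*(-10))*(-119) + 106 = (-10 + 10)*(-119) + 106 = 0*(-119) + 106 = 0 + 106 = 106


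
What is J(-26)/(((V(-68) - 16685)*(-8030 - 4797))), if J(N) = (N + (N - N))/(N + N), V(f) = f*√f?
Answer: 16685/7149863616678 - 68*I*√17/3574931808339 ≈ 2.3336e-9 - 7.8427e-11*I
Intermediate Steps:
V(f) = f^(3/2)
J(N) = ½ (J(N) = (N + 0)/((2*N)) = N*(1/(2*N)) = ½)
J(-26)/(((V(-68) - 16685)*(-8030 - 4797))) = 1/(2*((((-68)^(3/2) - 16685)*(-8030 - 4797)))) = 1/(2*(((-136*I*√17 - 16685)*(-12827)))) = 1/(2*(((-16685 - 136*I*√17)*(-12827)))) = 1/(2*(214018495 + 1744472*I*√17))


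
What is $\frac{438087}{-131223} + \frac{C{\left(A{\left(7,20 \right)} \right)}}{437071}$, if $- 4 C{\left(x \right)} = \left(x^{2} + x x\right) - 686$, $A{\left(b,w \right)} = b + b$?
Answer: $- \frac{127643652191}{38235845222} \approx -3.3383$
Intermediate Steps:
$A{\left(b,w \right)} = 2 b$
$C{\left(x \right)} = \frac{343}{2} - \frac{x^{2}}{2}$ ($C{\left(x \right)} = - \frac{\left(x^{2} + x x\right) - 686}{4} = - \frac{\left(x^{2} + x^{2}\right) - 686}{4} = - \frac{2 x^{2} - 686}{4} = - \frac{-686 + 2 x^{2}}{4} = \frac{343}{2} - \frac{x^{2}}{2}$)
$\frac{438087}{-131223} + \frac{C{\left(A{\left(7,20 \right)} \right)}}{437071} = \frac{438087}{-131223} + \frac{\frac{343}{2} - \frac{\left(2 \cdot 7\right)^{2}}{2}}{437071} = 438087 \left(- \frac{1}{131223}\right) + \left(\frac{343}{2} - \frac{14^{2}}{2}\right) \frac{1}{437071} = - \frac{146029}{43741} + \left(\frac{343}{2} - 98\right) \frac{1}{437071} = - \frac{146029}{43741} + \frac{147}{2} \cdot \frac{1}{437071} = - \frac{146029}{43741} + \frac{147}{874142} = - \frac{127643652191}{38235845222}$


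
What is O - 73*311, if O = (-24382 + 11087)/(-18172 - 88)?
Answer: -82908697/3652 ≈ -22702.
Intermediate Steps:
O = 2659/3652 (O = -13295/(-18260) = -13295*(-1/18260) = 2659/3652 ≈ 0.72809)
O - 73*311 = 2659/3652 - 73*311 = 2659/3652 - 22703 = -82908697/3652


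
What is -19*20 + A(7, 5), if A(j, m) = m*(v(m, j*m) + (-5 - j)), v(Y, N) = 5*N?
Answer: 435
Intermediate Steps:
A(j, m) = m*(-5 - j + 5*j*m) (A(j, m) = m*(5*(j*m) + (-5 - j)) = m*(5*j*m + (-5 - j)) = m*(-5 - j + 5*j*m))
-19*20 + A(7, 5) = -19*20 + 5*(-5 - 1*7 + 5*7*5) = -380 + 5*(-5 - 7 + 175) = -380 + 5*163 = -380 + 815 = 435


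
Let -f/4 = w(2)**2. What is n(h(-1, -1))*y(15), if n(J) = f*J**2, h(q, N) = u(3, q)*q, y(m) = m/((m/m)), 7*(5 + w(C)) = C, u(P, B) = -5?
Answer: -1633500/49 ≈ -33337.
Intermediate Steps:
w(C) = -5 + C/7
y(m) = m (y(m) = m/1 = m*1 = m)
h(q, N) = -5*q
f = -4356/49 (f = -4*(-5 + (1/7)*2)**2 = -4*(-5 + 2/7)**2 = -4*(-33/7)**2 = -4*1089/49 = -4356/49 ≈ -88.898)
n(J) = -4356*J**2/49
n(h(-1, -1))*y(15) = -4356*(-5*(-1))**2/49*15 = -4356/49*5**2*15 = -4356/49*25*15 = -108900/49*15 = -1633500/49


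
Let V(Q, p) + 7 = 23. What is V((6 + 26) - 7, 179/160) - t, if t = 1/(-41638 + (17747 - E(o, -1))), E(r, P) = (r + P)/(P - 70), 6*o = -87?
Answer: 54280990/3392553 ≈ 16.000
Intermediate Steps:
o = -29/2 (o = (⅙)*(-87) = -29/2 ≈ -14.500)
E(r, P) = (P + r)/(-70 + P)
V(Q, p) = 16 (V(Q, p) = -7 + 23 = 16)
t = -142/3392553 (t = 1/(-41638 + (17747 - (-1 - 29/2)/(-70 - 1))) = 1/(-41638 + (17747 - (-31)/((-71)*2))) = 1/(-41638 + (17747 - (-1)*(-31)/(71*2))) = 1/(-41638 + (17747 - 1*31/142)) = 1/(-41638 + (17747 - 31/142)) = 1/(-41638 + 2520043/142) = 1/(-3392553/142) = -142/3392553 ≈ -4.1856e-5)
V((6 + 26) - 7, 179/160) - t = 16 - 1*(-142/3392553) = 16 + 142/3392553 = 54280990/3392553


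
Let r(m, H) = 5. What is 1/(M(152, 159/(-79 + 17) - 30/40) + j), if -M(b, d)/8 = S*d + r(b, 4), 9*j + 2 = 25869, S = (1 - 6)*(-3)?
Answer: 279/901687 ≈ 0.00030942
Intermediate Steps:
S = 15 (S = -5*(-3) = 15)
j = 25867/9 (j = -2/9 + (⅑)*25869 = -2/9 + 8623/3 = 25867/9 ≈ 2874.1)
M(b, d) = -40 - 120*d (M(b, d) = -8*(15*d + 5) = -8*(5 + 15*d) = -40 - 120*d)
1/(M(152, 159/(-79 + 17) - 30/40) + j) = 1/((-40 - 120*(159/(-79 + 17) - 30/40)) + 25867/9) = 1/((-40 - 120*(159/(-62) - 30*1/40)) + 25867/9) = 1/((-40 - 120*(159*(-1/62) - ¾)) + 25867/9) = 1/((-40 - 120*(-159/62 - ¾)) + 25867/9) = 1/((-40 - 120*(-411/124)) + 25867/9) = 1/((-40 + 12330/31) + 25867/9) = 1/(11090/31 + 25867/9) = 1/(901687/279) = 279/901687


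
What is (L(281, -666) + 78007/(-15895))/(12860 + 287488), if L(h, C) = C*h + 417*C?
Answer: -7389154867/4774031460 ≈ -1.5478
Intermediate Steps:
L(h, C) = 417*C + C*h
(L(281, -666) + 78007/(-15895))/(12860 + 287488) = (-666*(417 + 281) + 78007/(-15895))/(12860 + 287488) = (-666*698 + 78007*(-1/15895))/300348 = (-464868 - 78007/15895)*(1/300348) = -7389154867/15895*1/300348 = -7389154867/4774031460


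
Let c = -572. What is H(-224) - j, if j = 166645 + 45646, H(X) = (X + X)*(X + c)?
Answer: 144317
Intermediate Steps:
H(X) = 2*X*(-572 + X) (H(X) = (X + X)*(X - 572) = (2*X)*(-572 + X) = 2*X*(-572 + X))
j = 212291
H(-224) - j = 2*(-224)*(-572 - 224) - 1*212291 = 2*(-224)*(-796) - 212291 = 356608 - 212291 = 144317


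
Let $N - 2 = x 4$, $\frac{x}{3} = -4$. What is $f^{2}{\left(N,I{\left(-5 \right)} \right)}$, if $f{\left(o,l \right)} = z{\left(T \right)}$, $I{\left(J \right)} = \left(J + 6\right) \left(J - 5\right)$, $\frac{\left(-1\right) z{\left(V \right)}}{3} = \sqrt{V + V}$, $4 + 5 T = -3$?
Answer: $- \frac{126}{5} \approx -25.2$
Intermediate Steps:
$T = - \frac{7}{5}$ ($T = - \frac{4}{5} + \frac{1}{5} \left(-3\right) = - \frac{4}{5} - \frac{3}{5} = - \frac{7}{5} \approx -1.4$)
$x = -12$ ($x = 3 \left(-4\right) = -12$)
$z{\left(V \right)} = - 3 \sqrt{2} \sqrt{V}$ ($z{\left(V \right)} = - 3 \sqrt{V + V} = - 3 \sqrt{2 V} = - 3 \sqrt{2} \sqrt{V}$)
$I{\left(J \right)} = \left(-5 + J\right) \left(6 + J\right)$ ($I{\left(J \right)} = \left(6 + J\right) \left(-5 + J\right) = \left(-5 + J\right) \left(6 + J\right)$)
$N = -46$ ($N = 2 - 48 = -46$)
$f{\left(o,l \right)} = - \frac{3 i \sqrt{70}}{5}$ ($f{\left(o,l \right)} = - 3 \sqrt{2} \sqrt{- \frac{7}{5}} = - 3 \sqrt{2} \frac{i \sqrt{35}}{5} = - \frac{3 i \sqrt{70}}{5}$)
$f^{2}{\left(N,I{\left(-5 \right)} \right)} = \left(- \frac{3 i \sqrt{70}}{5}\right)^{2} = - \frac{126}{5}$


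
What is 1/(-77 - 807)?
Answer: -1/884 ≈ -0.0011312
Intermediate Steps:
1/(-77 - 807) = 1/(-884) = -1/884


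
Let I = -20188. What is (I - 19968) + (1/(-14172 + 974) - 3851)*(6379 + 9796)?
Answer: -822632425213/13198 ≈ -6.2330e+7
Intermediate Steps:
(I - 19968) + (1/(-14172 + 974) - 3851)*(6379 + 9796) = (-20188 - 19968) + (1/(-14172 + 974) - 3851)*(6379 + 9796) = -40156 + (1/(-13198) - 3851)*16175 = -40156 + (-1/13198 - 3851)*16175 = -40156 - 50825499/13198*16175 = -40156 - 822102446325/13198 = -822632425213/13198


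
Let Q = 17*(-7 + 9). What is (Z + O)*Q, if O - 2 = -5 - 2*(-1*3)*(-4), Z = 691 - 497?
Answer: 5678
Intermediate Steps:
Q = 34 (Q = 17*2 = 34)
Z = 194
O = -27 (O = 2 + (-5 - 2*(-1*3)*(-4)) = 2 + (-5 - (-6)*(-4)) = 2 + (-5 - 2*12) = 2 + (-5 - 24) = 2 - 29 = -27)
(Z + O)*Q = (194 - 27)*34 = 167*34 = 5678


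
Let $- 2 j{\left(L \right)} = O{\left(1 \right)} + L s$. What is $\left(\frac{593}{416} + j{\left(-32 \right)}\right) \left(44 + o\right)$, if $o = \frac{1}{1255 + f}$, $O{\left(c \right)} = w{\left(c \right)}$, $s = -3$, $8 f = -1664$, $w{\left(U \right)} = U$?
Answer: $- \frac{902169227}{435552} \approx -2071.3$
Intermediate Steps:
$f = -208$ ($f = \frac{1}{8} \left(-1664\right) = -208$)
$O{\left(c \right)} = c$
$j{\left(L \right)} = - \frac{1}{2} + \frac{3 L}{2}$ ($j{\left(L \right)} = - \frac{1 + L \left(-3\right)}{2} = - \frac{1 - 3 L}{2} = - \frac{1}{2} + \frac{3 L}{2}$)
$o = \frac{1}{1047}$ ($o = \frac{1}{1255 - 208} = \frac{1}{1047} \approx 0.00095511$)
$\left(\frac{593}{416} + j{\left(-32 \right)}\right) \left(44 + o\right) = \left(\frac{593}{416} + \left(- \frac{1}{2} + \frac{3}{2} \left(-32\right)\right)\right) \left(44 + \frac{1}{1047}\right) = \left(593 \cdot \frac{1}{416} - \frac{97}{2}\right) \frac{46069}{1047} = \left(\frac{593}{416} - \frac{97}{2}\right) \frac{46069}{1047} = \left(- \frac{19583}{416}\right) \frac{46069}{1047} = - \frac{902169227}{435552}$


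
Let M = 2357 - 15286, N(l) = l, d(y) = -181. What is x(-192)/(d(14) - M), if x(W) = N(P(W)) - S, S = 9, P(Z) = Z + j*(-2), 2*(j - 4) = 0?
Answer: -209/12748 ≈ -0.016395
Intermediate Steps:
j = 4 (j = 4 + (1/2)*0 = 4 + 0 = 4)
P(Z) = -8 + Z (P(Z) = Z + 4*(-2) = Z - 8 = -8 + Z)
x(W) = -17 + W (x(W) = (-8 + W) - 1*9 = (-8 + W) - 9 = -17 + W)
M = -12929
x(-192)/(d(14) - M) = (-17 - 192)/(-181 - 1*(-12929)) = -209/(-181 + 12929) = -209/12748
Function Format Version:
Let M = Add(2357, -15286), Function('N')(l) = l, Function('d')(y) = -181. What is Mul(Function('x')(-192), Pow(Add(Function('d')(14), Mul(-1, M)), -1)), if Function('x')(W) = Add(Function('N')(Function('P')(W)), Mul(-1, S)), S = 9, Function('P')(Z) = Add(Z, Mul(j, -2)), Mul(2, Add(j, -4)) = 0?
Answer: Rational(-209, 12748) ≈ -0.016395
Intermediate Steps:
j = 4 (j = Add(4, Mul(Rational(1, 2), 0)) = Add(4, 0) = 4)
Function('P')(Z) = Add(-8, Z) (Function('P')(Z) = Add(Z, Mul(4, -2)) = Add(Z, -8) = Add(-8, Z))
Function('x')(W) = Add(-17, W) (Function('x')(W) = Add(Add(-8, W), Mul(-1, 9)) = Add(Add(-8, W), -9) = Add(-17, W))
M = -12929
Mul(Function('x')(-192), Pow(Add(Function('d')(14), Mul(-1, M)), -1)) = Mul(Add(-17, -192), Pow(Add(-181, Mul(-1, -12929)), -1)) = Mul(-209, Pow(Add(-181, 12929), -1)) = Mul(-209, Pow(12748, -1)) = Mul(-209, Rational(1, 12748)) = Rational(-209, 12748)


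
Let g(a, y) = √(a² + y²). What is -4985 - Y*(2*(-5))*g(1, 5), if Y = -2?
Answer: -4985 - 20*√26 ≈ -5087.0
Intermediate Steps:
-4985 - Y*(2*(-5))*g(1, 5) = -4985 - (-4*(-5))*√(1² + 5²) = -4985 - (-2*(-10))*√(1 + 25) = -4985 - 20*√26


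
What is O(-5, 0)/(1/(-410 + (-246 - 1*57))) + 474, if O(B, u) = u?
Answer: 474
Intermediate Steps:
O(-5, 0)/(1/(-410 + (-246 - 1*57))) + 474 = 0/1/(-410 + (-246 - 1*57)) + 474 = 0/1/(-410 + (-246 - 57)) + 474 = 0/1/(-410 - 303) + 474 = 0/1/(-713) + 474 = 0/(-1/713) + 474 = -713*0 + 474 = 0 + 474 = 474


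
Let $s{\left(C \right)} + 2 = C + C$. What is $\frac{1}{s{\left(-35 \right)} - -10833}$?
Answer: $\frac{1}{10761} \approx 9.2928 \cdot 10^{-5}$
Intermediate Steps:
$s{\left(C \right)} = -2 + 2 C$ ($s{\left(C \right)} = -2 + \left(C + C\right) = -2 + 2 C$)
$\frac{1}{s{\left(-35 \right)} - -10833} = \frac{1}{\left(-2 + 2 \left(-35\right)\right) - -10833} = \frac{1}{\left(-2 - 70\right) + 10833} = \frac{1}{-72 + 10833} = \frac{1}{10761}$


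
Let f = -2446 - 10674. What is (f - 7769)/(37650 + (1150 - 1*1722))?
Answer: -20889/37078 ≈ -0.56338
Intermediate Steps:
f = -13120
(f - 7769)/(37650 + (1150 - 1*1722)) = (-13120 - 7769)/(37650 + (1150 - 1*1722)) = -20889/(37650 + (1150 - 1722)) = -20889/(37650 - 572) = -20889/37078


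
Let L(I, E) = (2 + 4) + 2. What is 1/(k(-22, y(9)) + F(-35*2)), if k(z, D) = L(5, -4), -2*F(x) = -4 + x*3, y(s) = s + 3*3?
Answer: 1/115 ≈ 0.0086956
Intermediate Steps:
y(s) = 9 + s (y(s) = s + 9 = 9 + s)
L(I, E) = 8 (L(I, E) = 6 + 2 = 8)
F(x) = 2 - 3*x/2 (F(x) = -(-4 + x*3)/2 = -(-4 + 3*x)/2 = 2 - 3*x/2)
k(z, D) = 8
1/(k(-22, y(9)) + F(-35*2)) = 1/(8 + (2 - (-15)*7*2/2)) = 1/(8 + (2 - (-15)*14/2)) = 1/(8 + (2 - 3/2*(-70))) = 1/(8 + (2 + 105)) = 1/(8 + 107) = 1/115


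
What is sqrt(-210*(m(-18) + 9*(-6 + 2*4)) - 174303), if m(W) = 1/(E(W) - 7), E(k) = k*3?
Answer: I*sqrt(662634033)/61 ≈ 421.99*I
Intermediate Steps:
E(k) = 3*k
m(W) = 1/(-7 + 3*W) (m(W) = 1/(3*W - 7) = 1/(-7 + 3*W))
sqrt(-210*(m(-18) + 9*(-6 + 2*4)) - 174303) = sqrt(-210*(1/(-7 + 3*(-18)) + 9*(-6 + 2*4)) - 174303) = sqrt(-210*(1/(-7 - 54) + 9*(-6 + 8)) - 174303) = sqrt(-210*(1/(-61) + 9*2) - 174303) = sqrt(-210*(-1/61 + 18) - 174303) = sqrt(-210*1097/61 - 174303) = sqrt(-230370/61 - 174303) = sqrt(-10862853/61) = I*sqrt(662634033)/61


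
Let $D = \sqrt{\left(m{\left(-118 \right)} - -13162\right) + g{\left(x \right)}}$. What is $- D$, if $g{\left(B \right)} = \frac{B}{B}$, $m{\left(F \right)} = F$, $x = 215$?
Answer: $- \sqrt{13045} \approx -114.21$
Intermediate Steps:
$g{\left(B \right)} = 1$
$D = \sqrt{13045}$ ($D = \sqrt{\left(-118 - -13162\right) + 1} = \sqrt{\left(-118 + 13162\right) + 1} = \sqrt{13044 + 1} = \sqrt{13045} \approx 114.21$)
$- D = - \sqrt{13045}$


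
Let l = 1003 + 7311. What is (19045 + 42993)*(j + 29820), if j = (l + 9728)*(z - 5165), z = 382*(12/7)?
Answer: -35324142023196/7 ≈ -5.0463e+12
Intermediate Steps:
l = 8314
z = 4584/7 (z = 382*(12*(1/7)) = 382*(12/7) = 4584/7 ≈ 654.86)
j = -569603982/7 (j = (8314 + 9728)*(4584/7 - 5165) = 18042*(-31571/7) = -569603982/7 ≈ -8.1372e+7)
(19045 + 42993)*(j + 29820) = (19045 + 42993)*(-569603982/7 + 29820) = 62038*(-569395242/7) = -35324142023196/7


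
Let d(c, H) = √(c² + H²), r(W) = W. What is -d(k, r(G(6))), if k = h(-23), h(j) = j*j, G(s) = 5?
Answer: -√279866 ≈ -529.02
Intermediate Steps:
h(j) = j²
k = 529 (k = (-23)² = 529)
d(c, H) = √(H² + c²)
-d(k, r(G(6))) = -√(5² + 529²) = -√(25 + 279841) = -√279866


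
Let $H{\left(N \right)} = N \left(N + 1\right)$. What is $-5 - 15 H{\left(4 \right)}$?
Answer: $-305$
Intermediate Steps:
$H{\left(N \right)} = N \left(1 + N\right)$
$-5 - 15 H{\left(4 \right)} = -5 - 15 \cdot 4 \left(1 + 4\right) = -5 - 15 \cdot 4 \cdot 5 = -5 - 300 = -305$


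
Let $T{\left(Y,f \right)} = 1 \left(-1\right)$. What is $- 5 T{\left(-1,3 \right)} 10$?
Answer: $50$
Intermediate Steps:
$T{\left(Y,f \right)} = -1$
$- 5 T{\left(-1,3 \right)} 10 = \left(-5\right) \left(-1\right) 10 = 5 \cdot 10 = 50$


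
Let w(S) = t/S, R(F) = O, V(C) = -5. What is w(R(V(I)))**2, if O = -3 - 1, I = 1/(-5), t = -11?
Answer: 121/16 ≈ 7.5625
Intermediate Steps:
I = -1/5 (I = 1*(-1/5) = -1/5 ≈ -0.20000)
O = -4
R(F) = -4
w(S) = -11/S
w(R(V(I)))**2 = (-11/(-4))**2 = (-11*(-1/4))**2 = (11/4)**2 = 121/16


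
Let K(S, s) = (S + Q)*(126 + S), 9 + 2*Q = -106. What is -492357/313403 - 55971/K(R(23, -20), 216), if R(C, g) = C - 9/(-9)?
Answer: 5022461796/524950025 ≈ 9.5675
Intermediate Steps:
Q = -115/2 (Q = -9/2 + (½)*(-106) = -9/2 - 53 = -115/2 ≈ -57.500)
R(C, g) = 1 + C (R(C, g) = C - 9*(-1)/9 = C - 1*(-1) = C + 1 = 1 + C)
K(S, s) = (126 + S)*(-115/2 + S) (K(S, s) = (S - 115/2)*(126 + S) = (-115/2 + S)*(126 + S) = (126 + S)*(-115/2 + S))
-492357/313403 - 55971/K(R(23, -20), 216) = -492357/313403 - 55971/(-7245 + (1 + 23)² + 137*(1 + 23)/2) = -492357*1/313403 - 55971/(-7245 + 24² + (137/2)*24) = -492357/313403 - 55971/(-7245 + 576 + 1644) = -492357/313403 - 55971/(-5025) = -492357/313403 - 55971*(-1/5025) = -492357/313403 + 18657/1675 = 5022461796/524950025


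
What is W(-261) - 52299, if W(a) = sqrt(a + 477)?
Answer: -52299 + 6*sqrt(6) ≈ -52284.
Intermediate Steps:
W(a) = sqrt(477 + a)
W(-261) - 52299 = sqrt(477 - 261) - 52299 = sqrt(216) - 52299 = 6*sqrt(6) - 52299 = -52299 + 6*sqrt(6)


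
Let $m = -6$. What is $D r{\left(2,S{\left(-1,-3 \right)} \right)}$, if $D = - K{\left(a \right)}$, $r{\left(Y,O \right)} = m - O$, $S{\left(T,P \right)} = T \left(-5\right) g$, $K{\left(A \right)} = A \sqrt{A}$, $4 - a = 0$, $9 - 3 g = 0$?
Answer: $168$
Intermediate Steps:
$g = 3$ ($g = 3 - 0 = 3 + 0 = 3$)
$a = 4$ ($a = 4 - 0 = 4 + 0 = 4$)
$K{\left(A \right)} = A^{\frac{3}{2}}$
$S{\left(T,P \right)} = - 15 T$ ($S{\left(T,P \right)} = T \left(-5\right) 3 = - 5 T 3 = - 15 T$)
$r{\left(Y,O \right)} = -6 - O$
$D = -8$ ($D = - 4^{\frac{3}{2}} = \left(-1\right) 8 = -8$)
$D r{\left(2,S{\left(-1,-3 \right)} \right)} = - 8 \left(-6 - \left(-15\right) \left(-1\right)\right) = - 8 \left(-6 - 15\right) = \left(-8\right) \left(-21\right) = 168$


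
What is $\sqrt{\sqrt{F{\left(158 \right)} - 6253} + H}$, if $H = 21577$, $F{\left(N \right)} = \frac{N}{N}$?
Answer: $\sqrt{21577 + 2 i \sqrt{1563}} \approx 146.89 + 0.2691 i$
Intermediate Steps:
$F{\left(N \right)} = 1$
$\sqrt{\sqrt{F{\left(158 \right)} - 6253} + H} = \sqrt{\sqrt{1 - 6253} + 21577} = \sqrt{\sqrt{-6252} + 21577} = \sqrt{2 i \sqrt{1563} + 21577} = \sqrt{21577 + 2 i \sqrt{1563}}$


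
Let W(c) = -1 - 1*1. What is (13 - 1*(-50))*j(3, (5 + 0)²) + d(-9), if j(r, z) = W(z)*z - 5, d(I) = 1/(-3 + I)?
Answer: -41581/12 ≈ -3465.1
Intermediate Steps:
W(c) = -2 (W(c) = -1 - 1 = -2)
j(r, z) = -5 - 2*z (j(r, z) = -2*z - 5 = -5 - 2*z)
(13 - 1*(-50))*j(3, (5 + 0)²) + d(-9) = (13 - 1*(-50))*(-5 - 2*(5 + 0)²) + 1/(-3 - 9) = (13 + 50)*(-5 - 2*5²) + 1/(-12) = 63*(-5 - 2*25) - 1/12 = 63*(-5 - 50) - 1/12 = 63*(-55) - 1/12 = -3465 - 1/12 = -41581/12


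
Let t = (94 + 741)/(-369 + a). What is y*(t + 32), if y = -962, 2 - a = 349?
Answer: -10619037/358 ≈ -29662.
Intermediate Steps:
a = -347 (a = 2 - 1*349 = 2 - 349 = -347)
t = -835/716 (t = (94 + 741)/(-369 - 347) = 835/(-716) = 835*(-1/716) = -835/716 ≈ -1.1662)
y*(t + 32) = -962*(-835/716 + 32) = -962*22077/716 = -10619037/358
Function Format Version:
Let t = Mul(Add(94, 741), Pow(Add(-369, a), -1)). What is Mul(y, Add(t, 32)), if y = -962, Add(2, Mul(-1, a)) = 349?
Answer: Rational(-10619037, 358) ≈ -29662.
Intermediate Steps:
a = -347 (a = Add(2, Mul(-1, 349)) = Add(2, -349) = -347)
t = Rational(-835, 716) (t = Mul(Add(94, 741), Pow(Add(-369, -347), -1)) = Mul(835, Pow(-716, -1)) = Mul(835, Rational(-1, 716)) = Rational(-835, 716) ≈ -1.1662)
Mul(y, Add(t, 32)) = Mul(-962, Add(Rational(-835, 716), 32)) = Mul(-962, Rational(22077, 716)) = Rational(-10619037, 358)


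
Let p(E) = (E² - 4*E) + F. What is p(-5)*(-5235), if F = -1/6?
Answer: -469405/2 ≈ -2.3470e+5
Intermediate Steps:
F = -⅙ (F = -1*⅙ = -⅙ ≈ -0.16667)
p(E) = -⅙ + E² - 4*E (p(E) = (E² - 4*E) - ⅙ = -⅙ + E² - 4*E)
p(-5)*(-5235) = (-⅙ + (-5)² - 4*(-5))*(-5235) = (-⅙ + 25 + 20)*(-5235) = (269/6)*(-5235) = -469405/2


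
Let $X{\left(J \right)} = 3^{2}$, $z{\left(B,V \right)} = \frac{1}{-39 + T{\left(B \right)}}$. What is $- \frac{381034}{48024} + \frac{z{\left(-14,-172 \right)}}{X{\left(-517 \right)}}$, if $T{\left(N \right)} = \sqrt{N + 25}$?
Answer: $- \frac{143892361}{18129060} - \frac{\sqrt{11}}{13590} \approx -7.9374$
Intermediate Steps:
$T{\left(N \right)} = \sqrt{25 + N}$
$z{\left(B,V \right)} = \frac{1}{-39 + \sqrt{25 + B}}$
$X{\left(J \right)} = 9$
$- \frac{381034}{48024} + \frac{z{\left(-14,-172 \right)}}{X{\left(-517 \right)}} = - \frac{381034}{48024} + \frac{1}{\left(-39 + \sqrt{25 - 14}\right) 9} = \left(-381034\right) \frac{1}{48024} + \frac{1}{-39 + \sqrt{11}} \cdot \frac{1}{9} = - \frac{190517}{24012} + \frac{1}{9 \left(-39 + \sqrt{11}\right)}$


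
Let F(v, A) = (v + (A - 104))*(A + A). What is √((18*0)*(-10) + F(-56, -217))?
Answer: √163618 ≈ 404.50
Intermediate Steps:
F(v, A) = 2*A*(-104 + A + v) (F(v, A) = (v + (-104 + A))*(2*A) = (-104 + A + v)*(2*A) = 2*A*(-104 + A + v))
√((18*0)*(-10) + F(-56, -217)) = √((18*0)*(-10) + 2*(-217)*(-104 - 217 - 56)) = √(0*(-10) + 2*(-217)*(-377)) = √(0 + 163618) = √163618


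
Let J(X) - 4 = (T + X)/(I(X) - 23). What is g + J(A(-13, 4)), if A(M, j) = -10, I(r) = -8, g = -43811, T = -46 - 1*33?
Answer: -1357928/31 ≈ -43804.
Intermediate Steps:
T = -79 (T = -46 - 33 = -79)
J(X) = 203/31 - X/31 (J(X) = 4 + (-79 + X)/(-8 - 23) = 4 + (-79 + X)/(-31) = 4 + (-79 + X)*(-1/31) = 4 + (79/31 - X/31) = 203/31 - X/31)
g + J(A(-13, 4)) = -43811 + (203/31 - 1/31*(-10)) = -43811 + (203/31 + 10/31) = -43811 + 213/31 = -1357928/31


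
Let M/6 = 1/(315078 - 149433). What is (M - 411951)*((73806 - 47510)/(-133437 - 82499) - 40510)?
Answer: 8290486131362966947/496787760 ≈ 1.6688e+10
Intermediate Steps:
M = 2/55215 (M = 6/(315078 - 149433) = 6/165645 = 6*(1/165645) = 2/55215 ≈ 3.6222e-5)
(M - 411951)*((73806 - 47510)/(-133437 - 82499) - 40510) = (2/55215 - 411951)*((73806 - 47510)/(-133437 - 82499) - 40510) = -22745874463*(26296/(-215936) - 40510)/55215 = -22745874463*(26296*(-1/215936) - 40510)/55215 = -22745874463*(-3287/26992 - 40510)/55215 = -22745874463/55215*(-1093449207/26992) = 8290486131362966947/496787760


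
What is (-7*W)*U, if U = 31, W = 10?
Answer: -2170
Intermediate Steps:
(-7*W)*U = -7*10*31 = -70*31 = -2170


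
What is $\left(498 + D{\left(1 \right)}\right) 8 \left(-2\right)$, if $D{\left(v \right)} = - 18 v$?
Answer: $-7680$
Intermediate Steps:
$\left(498 + D{\left(1 \right)}\right) 8 \left(-2\right) = \left(498 - 18\right) 8 \left(-2\right) = \left(498 - 18\right) \left(-16\right) = 480 \left(-16\right) = -7680$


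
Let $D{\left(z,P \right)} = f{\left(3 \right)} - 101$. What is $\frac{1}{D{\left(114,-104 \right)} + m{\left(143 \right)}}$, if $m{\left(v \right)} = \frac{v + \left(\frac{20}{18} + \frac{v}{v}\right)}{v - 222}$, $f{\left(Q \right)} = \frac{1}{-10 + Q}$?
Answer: $- \frac{4977}{512530} \approx -0.0097107$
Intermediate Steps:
$m{\left(v \right)} = \frac{\frac{19}{9} + v}{-222 + v}$ ($m{\left(v \right)} = \frac{v + \left(20 \cdot \frac{1}{18} + 1\right)}{-222 + v} = \frac{v + \left(\frac{10}{9} + 1\right)}{-222 + v} = \frac{v + \frac{19}{9}}{-222 + v} = \frac{\frac{19}{9} + v}{-222 + v}$)
$D{\left(z,P \right)} = - \frac{708}{7}$ ($D{\left(z,P \right)} = \frac{1}{-10 + 3} - 101 = \frac{1}{-7} - 101 = - \frac{1}{7} - 101 = - \frac{708}{7}$)
$\frac{1}{D{\left(114,-104 \right)} + m{\left(143 \right)}} = \frac{1}{- \frac{708}{7} + \frac{\frac{19}{9} + 143}{-222 + 143}} = \frac{1}{- \frac{708}{7} + \frac{1}{-79} \cdot \frac{1306}{9}} = \frac{1}{- \frac{708}{7} - \frac{1306}{711}} = \frac{1}{- \frac{512530}{4977}} = - \frac{4977}{512530}$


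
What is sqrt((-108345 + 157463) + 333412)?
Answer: sqrt(382530) ≈ 618.49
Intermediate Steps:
sqrt((-108345 + 157463) + 333412) = sqrt(49118 + 333412) = sqrt(382530)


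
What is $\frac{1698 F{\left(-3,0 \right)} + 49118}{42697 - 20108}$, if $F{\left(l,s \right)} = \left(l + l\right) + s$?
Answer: $\frac{38930}{22589} \approx 1.7234$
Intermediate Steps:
$F{\left(l,s \right)} = s + 2 l$ ($F{\left(l,s \right)} = 2 l + s = s + 2 l$)
$\frac{1698 F{\left(-3,0 \right)} + 49118}{42697 - 20108} = \frac{1698 \left(0 + 2 \left(-3\right)\right) + 49118}{42697 - 20108} = \frac{1698 \left(0 - 6\right) + 49118}{22589} = \left(1698 \left(-6\right) + 49118\right) \frac{1}{22589} = \left(-10188 + 49118\right) \frac{1}{22589} = 38930 \cdot \frac{1}{22589} = \frac{38930}{22589}$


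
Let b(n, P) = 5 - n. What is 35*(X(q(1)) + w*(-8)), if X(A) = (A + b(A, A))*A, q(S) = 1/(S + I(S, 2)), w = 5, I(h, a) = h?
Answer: -2625/2 ≈ -1312.5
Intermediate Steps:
q(S) = 1/(2*S) (q(S) = 1/(S + S) = 1/(2*S))
X(A) = 5*A (X(A) = (A + (5 - A))*A = 5*A)
35*(X(q(1)) + w*(-8)) = 35*(5*((1/2)/1) + 5*(-8)) = 35*(5*((1/2)*1) - 40) = 35*(5*(1/2) - 40) = 35*(5/2 - 40) = 35*(-75/2) = -2625/2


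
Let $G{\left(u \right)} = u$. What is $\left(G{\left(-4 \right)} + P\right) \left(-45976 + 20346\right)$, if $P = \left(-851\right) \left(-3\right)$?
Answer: $-65330870$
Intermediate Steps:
$P = 2553$
$\left(G{\left(-4 \right)} + P\right) \left(-45976 + 20346\right) = \left(-4 + 2553\right) \left(-45976 + 20346\right) = 2549 \left(-25630\right) = -65330870$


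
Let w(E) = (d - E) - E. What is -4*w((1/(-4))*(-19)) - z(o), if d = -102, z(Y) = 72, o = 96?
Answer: 374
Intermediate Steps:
w(E) = -102 - 2*E (w(E) = (-102 - E) - E = -102 - 2*E)
-4*w((1/(-4))*(-19)) - z(o) = -4*(-102 - 2*1/(-4)*(-19)) - 1*72 = -4*(-102 - 2*1*(-¼)*(-19)) - 72 = -4*(-102 - (-1)*(-19)/2) - 72 = -4*(-102 - 2*19/4) - 72 = -4*(-102 - 19/2) - 72 = -4*(-223/2) - 72 = 446 - 72 = 374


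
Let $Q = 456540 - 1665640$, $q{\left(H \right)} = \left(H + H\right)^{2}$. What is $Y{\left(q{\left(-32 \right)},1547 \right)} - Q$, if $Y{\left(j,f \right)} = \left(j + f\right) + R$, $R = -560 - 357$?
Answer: $1213826$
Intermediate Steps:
$R = -917$ ($R = -560 - 357 = -917$)
$q{\left(H \right)} = 4 H^{2}$ ($q{\left(H \right)} = \left(2 H\right)^{2} = 4 H^{2}$)
$Y{\left(j,f \right)} = -917 + f + j$ ($Y{\left(j,f \right)} = \left(j + f\right) - 917 = \left(f + j\right) - 917 = -917 + f + j$)
$Q = -1209100$
$Y{\left(q{\left(-32 \right)},1547 \right)} - Q = \left(-917 + 1547 + 4 \left(-32\right)^{2}\right) - -1209100 = \left(-917 + 1547 + 4 \cdot 1024\right) + 1209100 = \left(-917 + 1547 + 4096\right) + 1209100 = 4726 + 1209100 = 1213826$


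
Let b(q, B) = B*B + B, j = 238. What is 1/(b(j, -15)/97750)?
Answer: 9775/21 ≈ 465.48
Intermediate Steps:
b(q, B) = B + B**2 (b(q, B) = B**2 + B = B + B**2)
1/(b(j, -15)/97750) = 1/(-15*(1 - 15)/97750) = 1/(-15*(-14)*(1/97750)) = 1/(210*(1/97750)) = 1/(21/9775) = 9775/21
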